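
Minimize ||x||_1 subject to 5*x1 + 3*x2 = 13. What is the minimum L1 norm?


Axis intercepts:
  x1 = 13/5, x2 = 0: L1 = 13/5
  x1 = 0, x2 = 13/3: L1 = 13/3
x* = (13/5, 0)
||x*||_1 = 13/5.

13/5


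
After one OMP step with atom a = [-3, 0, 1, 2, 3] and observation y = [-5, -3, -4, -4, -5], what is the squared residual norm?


a^T a = 23.
a^T y = -12.
coeff = -12/23 = -12/23.
||r||^2 = 1949/23.

1949/23


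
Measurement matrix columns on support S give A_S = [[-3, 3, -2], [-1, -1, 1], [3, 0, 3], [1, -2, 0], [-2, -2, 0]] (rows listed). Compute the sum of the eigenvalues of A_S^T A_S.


Sum of eigenvalues of A_S^T A_S = trace(A_S^T A_S) = sum of squared column norms of A_S.
A_S^T A_S diagonal: [24, 18, 14].
trace = 24 + 18 + 14 = 56.

56


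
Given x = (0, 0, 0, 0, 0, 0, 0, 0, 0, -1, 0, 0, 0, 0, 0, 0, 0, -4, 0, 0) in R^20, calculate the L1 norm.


Non-zero entries: [(9, -1), (17, -4)]
Absolute values: [1, 4]
||x||_1 = sum = 5.

5


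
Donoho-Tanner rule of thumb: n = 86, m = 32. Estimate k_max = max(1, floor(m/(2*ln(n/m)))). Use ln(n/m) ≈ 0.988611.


n/m = 86/32 = 43/16.
ln(n/m) ≈ 0.988611.
2*ln(n/m) ≈ 1.977222.
m/(2*ln(n/m)) ≈ 32/1.977222 ≈ 16.1843.
floor = 16.
k_max = max(1, 16) = 16.

16


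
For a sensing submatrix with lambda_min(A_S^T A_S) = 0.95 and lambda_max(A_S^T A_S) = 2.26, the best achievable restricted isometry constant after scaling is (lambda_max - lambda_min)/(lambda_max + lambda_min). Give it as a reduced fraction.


lambda_max - lambda_min = 2.26 - 0.95 = 1.31.
lambda_max + lambda_min = 2.26 + 0.95 = 3.21.
delta = 1.31/3.21 = 131/321.

131/321


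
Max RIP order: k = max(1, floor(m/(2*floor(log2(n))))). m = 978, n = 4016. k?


floor(log2(4016)) = 11.
2*11 = 22.
m/(2*floor(log2(n))) = 978/22 ≈ 44.4545.
floor = 44.
k = max(1, 44) = 44.

44


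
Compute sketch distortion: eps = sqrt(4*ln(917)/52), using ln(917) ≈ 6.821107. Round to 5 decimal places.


ln(917) ≈ 6.821107.
4*ln(N)/m ≈ 4*6.821107/52 ≈ 0.52470054.
eps = sqrt(0.52470054) ≈ 0.7243622 ≈ 0.72436.

0.72436


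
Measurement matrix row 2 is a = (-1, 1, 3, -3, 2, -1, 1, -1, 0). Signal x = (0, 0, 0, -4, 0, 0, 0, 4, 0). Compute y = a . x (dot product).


Non-zero terms: ['-3*-4', '-1*4']
Products: [12, -4]
y = sum = 8.

8


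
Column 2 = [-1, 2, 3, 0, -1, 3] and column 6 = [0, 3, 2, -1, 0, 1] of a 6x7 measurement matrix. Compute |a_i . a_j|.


Inner product: -1*0 + 2*3 + 3*2 + 0*-1 + -1*0 + 3*1
Products: [0, 6, 6, 0, 0, 3]
Sum = 15.
|dot| = 15.

15


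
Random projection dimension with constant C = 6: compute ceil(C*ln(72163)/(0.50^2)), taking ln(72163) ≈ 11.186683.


ln(72163) ≈ 11.186683.
eps^2 = 0.50^2 = 0.25.
C*ln(N)/eps^2 ≈ 6*11.186683/0.25 ≈ 268.4804.
m = ceil(268.4804) = 269.

269


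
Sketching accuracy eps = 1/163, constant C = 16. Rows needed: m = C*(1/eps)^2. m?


1/eps = 163.
(1/eps)^2 = 26569.
m = 16*26569 = 425104.

425104


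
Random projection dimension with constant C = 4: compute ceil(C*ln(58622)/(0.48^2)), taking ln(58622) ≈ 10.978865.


ln(58622) ≈ 10.978865.
eps^2 = 0.48^2 = 0.2304.
C*ln(N)/eps^2 ≈ 4*10.978865/0.2304 ≈ 190.6053.
m = ceil(190.6053) = 191.

191


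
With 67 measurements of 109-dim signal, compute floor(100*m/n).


100*m/n = 100*67/109 ≈ 61.4679.
floor = 61.

61


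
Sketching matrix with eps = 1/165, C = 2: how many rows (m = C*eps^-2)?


1/eps = 165.
(1/eps)^2 = 27225.
m = 2*27225 = 54450.

54450


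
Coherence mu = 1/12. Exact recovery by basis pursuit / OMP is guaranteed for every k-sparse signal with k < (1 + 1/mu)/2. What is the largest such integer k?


1/mu = 12.
1 + 1/mu = 13.
(1 + 1/mu)/2 = 6.5 is not an integer, so k_max = floor(6.5) = 6.

6


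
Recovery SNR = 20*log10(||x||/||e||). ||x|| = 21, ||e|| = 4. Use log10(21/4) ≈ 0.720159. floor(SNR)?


||x||/||e|| = 21/4.
log10(21/4) ≈ 0.720159.
20*log10(||x||/||e||) ≈ 20*0.720159 = 14.40318.
floor(14.40318) = 14.

14


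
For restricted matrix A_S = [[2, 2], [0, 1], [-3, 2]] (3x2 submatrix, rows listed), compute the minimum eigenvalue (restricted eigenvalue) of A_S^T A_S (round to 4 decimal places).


A_S^T A_S = [[13, -2], [-2, 9]].
trace = 22.
det = 113.
disc = trace^2 - 4*det = 484 - 4*113 = 32.
sqrt(32) ≈ 5.656854.
lam_min = (22 - sqrt(32))/2 ≈ (22 - 5.656854)/2 = 8.171573 ≈ 8.1716.

8.1716


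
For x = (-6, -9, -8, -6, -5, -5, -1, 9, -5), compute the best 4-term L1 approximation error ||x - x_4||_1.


Sorted |x_i| descending: [9, 9, 8, 6, 6, 5, 5, 5, 1]
Keep top 4: [9, 9, 8, 6]
Tail entries: [6, 5, 5, 5, 1]
L1 error = sum of tail = 22.

22


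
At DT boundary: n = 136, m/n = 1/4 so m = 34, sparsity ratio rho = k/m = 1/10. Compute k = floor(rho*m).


m = 1/4*136 = 34.
rho = 1/10.
rho*m = 1/10*34 = 3.4.
k = floor(3.4) = 3.

3


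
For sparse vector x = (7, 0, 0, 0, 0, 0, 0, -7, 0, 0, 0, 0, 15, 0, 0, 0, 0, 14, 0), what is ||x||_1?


Non-zero entries: [(0, 7), (7, -7), (12, 15), (17, 14)]
Absolute values: [7, 7, 15, 14]
||x||_1 = sum = 43.

43


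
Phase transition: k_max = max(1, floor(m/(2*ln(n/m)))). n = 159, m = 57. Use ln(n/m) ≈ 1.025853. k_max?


n/m = 159/57 = 53/19.
ln(n/m) ≈ 1.025853.
2*ln(n/m) ≈ 2.051706.
m/(2*ln(n/m)) ≈ 57/2.051706 ≈ 27.7818.
floor = 27.
k_max = max(1, 27) = 27.

27


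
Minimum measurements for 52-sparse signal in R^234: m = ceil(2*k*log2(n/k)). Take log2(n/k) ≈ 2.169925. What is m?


log2(n/k) = log2(234/52) ≈ 2.169925.
2*k*log2(n/k) ≈ 2*52*2.169925 = 225.6722.
m = ceil(225.6722) = 226.

226


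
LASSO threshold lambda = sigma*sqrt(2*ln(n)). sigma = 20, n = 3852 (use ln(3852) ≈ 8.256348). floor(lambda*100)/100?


ln(3852) ≈ 8.256348.
2*ln(n) ≈ 16.512696.
sqrt(2*ln(n)) ≈ sqrt(16.512696) ≈ 4.063582.
lambda ≈ 20*4.063582 = 81.27164.
floor(lambda*100)/100 = 81.27.

81.27


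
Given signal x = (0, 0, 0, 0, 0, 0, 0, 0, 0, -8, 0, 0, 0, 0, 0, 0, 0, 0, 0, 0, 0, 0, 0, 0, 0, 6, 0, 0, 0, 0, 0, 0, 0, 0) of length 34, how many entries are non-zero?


Non-zero positions: [9, 25].
Sparsity = 2.

2


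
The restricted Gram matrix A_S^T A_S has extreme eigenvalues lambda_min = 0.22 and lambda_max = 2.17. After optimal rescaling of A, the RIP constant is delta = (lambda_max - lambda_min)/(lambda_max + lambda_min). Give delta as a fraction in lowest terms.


lambda_max - lambda_min = 2.17 - 0.22 = 1.95.
lambda_max + lambda_min = 2.17 + 0.22 = 2.39.
delta = 1.95/2.39 = 195/239.

195/239


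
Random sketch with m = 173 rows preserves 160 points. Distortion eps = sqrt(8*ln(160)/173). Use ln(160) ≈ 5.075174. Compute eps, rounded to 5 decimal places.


ln(160) ≈ 5.075174.
8*ln(N)/m ≈ 8*5.075174/173 ≈ 0.23469013.
eps = sqrt(0.23469013) ≈ 0.4844483 ≈ 0.48445.

0.48445


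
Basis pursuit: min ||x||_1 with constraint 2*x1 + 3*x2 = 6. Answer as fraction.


Axis intercepts:
  x1 = 3, x2 = 0: L1 = 3
  x1 = 0, x2 = 2: L1 = 2
x* = (0, 2)
||x*||_1 = 2.

2


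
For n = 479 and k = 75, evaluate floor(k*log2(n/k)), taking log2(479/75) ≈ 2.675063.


log2(n/k) = log2(479/75) ≈ 2.675063.
k*log2(n/k) ≈ 75*2.675063 = 200.629725.
floor(200.629725) = 200.

200


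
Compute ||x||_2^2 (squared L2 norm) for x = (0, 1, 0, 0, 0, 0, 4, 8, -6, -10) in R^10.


Non-zero entries: [(1, 1), (6, 4), (7, 8), (8, -6), (9, -10)]
Squares: [1, 16, 64, 36, 100]
||x||_2^2 = sum = 217.

217


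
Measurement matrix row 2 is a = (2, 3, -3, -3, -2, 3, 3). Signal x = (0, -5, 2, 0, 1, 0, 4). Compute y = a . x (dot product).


Non-zero terms: ['3*-5', '-3*2', '-2*1', '3*4']
Products: [-15, -6, -2, 12]
y = sum = -11.

-11


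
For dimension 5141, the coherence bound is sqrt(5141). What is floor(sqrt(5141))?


71^2 = 5041 <= 5141 < 5184 = 72^2, so 71 <= sqrt(5141) < 72.
floor(sqrt(5141)) = 71.

71


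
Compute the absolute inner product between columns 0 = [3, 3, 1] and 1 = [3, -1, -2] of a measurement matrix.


Inner product: 3*3 + 3*-1 + 1*-2
Products: [9, -3, -2]
Sum = 4.
|dot| = 4.

4


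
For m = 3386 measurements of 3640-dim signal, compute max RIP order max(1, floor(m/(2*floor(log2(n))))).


floor(log2(3640)) = 11.
2*11 = 22.
m/(2*floor(log2(n))) = 3386/22 ≈ 153.9091.
floor = 153.
k = max(1, 153) = 153.

153


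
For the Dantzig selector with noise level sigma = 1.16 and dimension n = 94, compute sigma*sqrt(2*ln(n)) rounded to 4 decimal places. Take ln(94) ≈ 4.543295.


ln(94) ≈ 4.543295.
2*ln(n) ≈ 9.08659.
sqrt(2*ln(n)) ≈ sqrt(9.08659) ≈ 3.014397.
threshold ≈ 1.16*3.014397 = 3.49670052 ≈ 3.4967.

3.4967


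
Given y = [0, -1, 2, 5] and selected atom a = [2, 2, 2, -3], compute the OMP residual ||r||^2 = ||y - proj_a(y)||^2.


a^T a = 21.
a^T y = -13.
coeff = -13/21 = -13/21.
||r||^2 = 461/21.

461/21


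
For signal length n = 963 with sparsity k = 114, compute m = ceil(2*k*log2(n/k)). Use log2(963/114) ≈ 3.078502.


log2(n/k) = log2(963/114) ≈ 3.078502.
2*k*log2(n/k) ≈ 2*114*3.078502 = 701.898456.
m = ceil(701.898456) = 702.

702


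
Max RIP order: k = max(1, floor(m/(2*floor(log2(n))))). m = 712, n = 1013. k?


floor(log2(1013)) = 9.
2*9 = 18.
m/(2*floor(log2(n))) = 712/18 ≈ 39.5556.
floor = 39.
k = max(1, 39) = 39.

39


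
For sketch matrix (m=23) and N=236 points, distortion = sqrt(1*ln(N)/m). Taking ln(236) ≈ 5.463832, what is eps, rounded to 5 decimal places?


ln(236) ≈ 5.463832.
1*ln(N)/m ≈ 1*5.463832/23 ≈ 0.23755791.
eps = sqrt(0.23755791) ≈ 0.4873991 ≈ 0.48740.

0.48740


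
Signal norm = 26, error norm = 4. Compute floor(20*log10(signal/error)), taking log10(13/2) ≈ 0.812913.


||x||/||e|| = 26/4 = 13/2.
log10(13/2) ≈ 0.812913.
20*log10(||x||/||e||) ≈ 20*0.812913 = 16.25826.
floor(16.25826) = 16.

16


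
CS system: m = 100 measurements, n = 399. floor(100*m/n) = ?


100*m/n = 100*100/399 ≈ 25.0627.
floor = 25.

25


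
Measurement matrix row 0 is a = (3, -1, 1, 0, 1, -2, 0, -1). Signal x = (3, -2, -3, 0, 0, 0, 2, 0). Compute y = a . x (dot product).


Non-zero terms: ['3*3', '-1*-2', '1*-3', '0*2']
Products: [9, 2, -3, 0]
y = sum = 8.

8


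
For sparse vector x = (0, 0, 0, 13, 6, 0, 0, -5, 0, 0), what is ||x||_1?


Non-zero entries: [(3, 13), (4, 6), (7, -5)]
Absolute values: [13, 6, 5]
||x||_1 = sum = 24.

24


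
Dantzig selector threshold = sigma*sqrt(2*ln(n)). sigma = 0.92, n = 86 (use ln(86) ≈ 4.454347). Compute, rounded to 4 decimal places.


ln(86) ≈ 4.454347.
2*ln(n) ≈ 8.908694.
sqrt(2*ln(n)) ≈ sqrt(8.908694) ≈ 2.984744.
threshold ≈ 0.92*2.984744 = 2.74596448 ≈ 2.7460.

2.7460


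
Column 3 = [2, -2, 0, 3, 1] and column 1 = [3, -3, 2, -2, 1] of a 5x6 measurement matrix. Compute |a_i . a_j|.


Inner product: 2*3 + -2*-3 + 0*2 + 3*-2 + 1*1
Products: [6, 6, 0, -6, 1]
Sum = 7.
|dot| = 7.

7


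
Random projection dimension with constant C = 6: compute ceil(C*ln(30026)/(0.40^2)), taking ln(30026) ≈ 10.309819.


ln(30026) ≈ 10.309819.
eps^2 = 0.40^2 = 0.16.
C*ln(N)/eps^2 ≈ 6*10.309819/0.16 ≈ 386.6182.
m = ceil(386.6182) = 387.

387


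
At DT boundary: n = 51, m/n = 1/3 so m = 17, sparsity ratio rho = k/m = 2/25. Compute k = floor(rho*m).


m = 1/3*51 = 17.
rho = 2/25.
rho*m = 2/25*17 = 1.36.
k = floor(1.36) = 1.

1


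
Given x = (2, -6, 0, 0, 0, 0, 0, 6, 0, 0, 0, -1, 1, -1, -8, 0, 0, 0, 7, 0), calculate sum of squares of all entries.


Non-zero entries: [(0, 2), (1, -6), (7, 6), (11, -1), (12, 1), (13, -1), (14, -8), (18, 7)]
Squares: [4, 36, 36, 1, 1, 1, 64, 49]
||x||_2^2 = sum = 192.

192


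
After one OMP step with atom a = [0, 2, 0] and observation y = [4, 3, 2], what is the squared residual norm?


a^T a = 4.
a^T y = 6.
coeff = 6/4 = 3/2.
||r||^2 = 20.

20


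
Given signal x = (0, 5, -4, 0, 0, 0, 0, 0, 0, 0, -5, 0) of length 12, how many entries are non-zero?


Non-zero positions: [1, 2, 10].
Sparsity = 3.

3


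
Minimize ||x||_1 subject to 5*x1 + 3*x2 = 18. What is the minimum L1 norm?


Axis intercepts:
  x1 = 18/5, x2 = 0: L1 = 18/5
  x1 = 0, x2 = 6: L1 = 6
x* = (18/5, 0)
||x*||_1 = 18/5.

18/5


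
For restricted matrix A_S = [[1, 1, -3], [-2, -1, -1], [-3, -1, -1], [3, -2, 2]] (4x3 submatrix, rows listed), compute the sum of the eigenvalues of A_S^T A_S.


Sum of eigenvalues of A_S^T A_S = trace(A_S^T A_S) = sum of squared column norms of A_S.
A_S^T A_S diagonal: [23, 7, 15].
trace = 23 + 7 + 15 = 45.

45


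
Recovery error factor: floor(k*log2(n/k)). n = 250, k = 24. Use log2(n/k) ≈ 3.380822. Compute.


log2(n/k) = log2(250/24) ≈ 3.380822.
k*log2(n/k) ≈ 24*3.380822 = 81.139728.
floor(81.139728) = 81.

81


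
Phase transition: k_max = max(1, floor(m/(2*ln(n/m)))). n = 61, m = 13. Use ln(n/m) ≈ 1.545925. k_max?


n/m = 61/13.
ln(n/m) ≈ 1.545925.
2*ln(n/m) ≈ 3.09185.
m/(2*ln(n/m)) ≈ 13/3.09185 ≈ 4.2046.
floor = 4.
k_max = max(1, 4) = 4.

4


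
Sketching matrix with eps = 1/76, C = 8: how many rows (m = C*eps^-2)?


1/eps = 76.
(1/eps)^2 = 5776.
m = 8*5776 = 46208.

46208


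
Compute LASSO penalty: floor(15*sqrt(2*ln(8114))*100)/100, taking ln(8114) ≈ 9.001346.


ln(8114) ≈ 9.001346.
2*ln(n) ≈ 18.002692.
sqrt(2*ln(n)) ≈ sqrt(18.002692) ≈ 4.242958.
lambda ≈ 15*4.242958 = 63.64437.
floor(lambda*100)/100 = 63.64.

63.64


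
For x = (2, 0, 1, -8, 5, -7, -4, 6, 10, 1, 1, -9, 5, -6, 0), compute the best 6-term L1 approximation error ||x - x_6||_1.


Sorted |x_i| descending: [10, 9, 8, 7, 6, 6, 5, 5, 4, 2, 1, 1, 1, 0, 0]
Keep top 6: [10, 9, 8, 7, 6, 6]
Tail entries: [5, 5, 4, 2, 1, 1, 1, 0, 0]
L1 error = sum of tail = 19.

19


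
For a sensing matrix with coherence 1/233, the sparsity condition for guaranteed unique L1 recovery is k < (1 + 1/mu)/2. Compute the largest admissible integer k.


1/mu = 233.
1 + 1/mu = 234.
(1 + 1/mu)/2 = 117 is an integer and the inequality is strict, so k_max = 117 - 1 = 116.

116


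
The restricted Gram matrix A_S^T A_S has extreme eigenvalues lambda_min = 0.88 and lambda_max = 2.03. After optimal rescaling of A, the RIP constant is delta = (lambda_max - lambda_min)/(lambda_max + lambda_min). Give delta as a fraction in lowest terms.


lambda_max - lambda_min = 2.03 - 0.88 = 1.15.
lambda_max + lambda_min = 2.03 + 0.88 = 2.91.
delta = 1.15/2.91 = 115/291.

115/291


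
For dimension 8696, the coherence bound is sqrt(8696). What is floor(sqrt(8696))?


93^2 = 8649 <= 8696 < 8836 = 94^2, so 93 <= sqrt(8696) < 94.
floor(sqrt(8696)) = 93.

93


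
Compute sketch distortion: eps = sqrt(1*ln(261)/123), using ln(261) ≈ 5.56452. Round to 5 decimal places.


ln(261) ≈ 5.56452.
1*ln(N)/m ≈ 1*5.56452/123 ≈ 0.04524.
eps = sqrt(0.04524) ≈ 0.212697 ≈ 0.21270.

0.21270


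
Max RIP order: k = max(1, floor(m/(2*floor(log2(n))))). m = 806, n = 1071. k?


floor(log2(1071)) = 10.
2*10 = 20.
m/(2*floor(log2(n))) = 806/20 ≈ 40.3.
floor = 40.
k = max(1, 40) = 40.

40


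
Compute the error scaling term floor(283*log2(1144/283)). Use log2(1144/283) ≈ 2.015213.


log2(n/k) = log2(1144/283) ≈ 2.015213.
k*log2(n/k) ≈ 283*2.015213 = 570.305279.
floor(570.305279) = 570.

570


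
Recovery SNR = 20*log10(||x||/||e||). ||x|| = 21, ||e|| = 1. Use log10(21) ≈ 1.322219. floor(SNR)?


||x||/||e|| = 21/1 = 21.
log10(21) ≈ 1.322219.
20*log10(||x||/||e||) ≈ 20*1.322219 = 26.44438.
floor(26.44438) = 26.

26


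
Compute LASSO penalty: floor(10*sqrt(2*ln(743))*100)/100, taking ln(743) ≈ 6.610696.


ln(743) ≈ 6.610696.
2*ln(n) ≈ 13.221392.
sqrt(2*ln(n)) ≈ sqrt(13.221392) ≈ 3.636123.
lambda ≈ 10*3.636123 = 36.36123.
floor(lambda*100)/100 = 36.36.

36.36


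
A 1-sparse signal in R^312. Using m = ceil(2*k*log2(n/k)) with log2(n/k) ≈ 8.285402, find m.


log2(n/k) = log2(312/1) ≈ 8.285402.
2*k*log2(n/k) ≈ 2*1*8.285402 = 16.570804.
m = ceil(16.570804) = 17.

17


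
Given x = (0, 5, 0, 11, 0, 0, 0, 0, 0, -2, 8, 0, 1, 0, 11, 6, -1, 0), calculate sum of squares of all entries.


Non-zero entries: [(1, 5), (3, 11), (9, -2), (10, 8), (12, 1), (14, 11), (15, 6), (16, -1)]
Squares: [25, 121, 4, 64, 1, 121, 36, 1]
||x||_2^2 = sum = 373.

373


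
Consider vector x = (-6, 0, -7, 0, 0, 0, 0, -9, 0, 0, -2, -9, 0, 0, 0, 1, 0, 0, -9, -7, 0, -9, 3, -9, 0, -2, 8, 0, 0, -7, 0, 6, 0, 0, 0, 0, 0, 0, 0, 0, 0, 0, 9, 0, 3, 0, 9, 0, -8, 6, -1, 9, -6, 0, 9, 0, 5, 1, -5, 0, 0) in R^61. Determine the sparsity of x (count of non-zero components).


Non-zero positions: [0, 2, 7, 10, 11, 15, 18, 19, 21, 22, 23, 25, 26, 29, 31, 42, 44, 46, 48, 49, 50, 51, 52, 54, 56, 57, 58].
Sparsity = 27.

27


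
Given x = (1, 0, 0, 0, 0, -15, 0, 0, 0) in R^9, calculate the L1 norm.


Non-zero entries: [(0, 1), (5, -15)]
Absolute values: [1, 15]
||x||_1 = sum = 16.

16


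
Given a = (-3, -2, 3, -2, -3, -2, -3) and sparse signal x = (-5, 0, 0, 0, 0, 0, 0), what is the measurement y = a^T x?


Non-zero terms: ['-3*-5']
Products: [15]
y = sum = 15.

15


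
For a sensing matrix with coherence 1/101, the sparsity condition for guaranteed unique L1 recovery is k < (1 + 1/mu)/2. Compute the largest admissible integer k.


1/mu = 101.
1 + 1/mu = 102.
(1 + 1/mu)/2 = 51 is an integer and the inequality is strict, so k_max = 51 - 1 = 50.

50


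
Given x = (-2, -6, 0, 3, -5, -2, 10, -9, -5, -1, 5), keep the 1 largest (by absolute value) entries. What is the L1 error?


Sorted |x_i| descending: [10, 9, 6, 5, 5, 5, 3, 2, 2, 1, 0]
Keep top 1: [10]
Tail entries: [9, 6, 5, 5, 5, 3, 2, 2, 1, 0]
L1 error = sum of tail = 38.

38


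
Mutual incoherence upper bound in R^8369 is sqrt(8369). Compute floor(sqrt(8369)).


91^2 = 8281 <= 8369 < 8464 = 92^2, so 91 <= sqrt(8369) < 92.
floor(sqrt(8369)) = 91.

91


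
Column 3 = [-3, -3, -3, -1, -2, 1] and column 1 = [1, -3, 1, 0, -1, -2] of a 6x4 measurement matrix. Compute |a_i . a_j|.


Inner product: -3*1 + -3*-3 + -3*1 + -1*0 + -2*-1 + 1*-2
Products: [-3, 9, -3, 0, 2, -2]
Sum = 3.
|dot| = 3.

3


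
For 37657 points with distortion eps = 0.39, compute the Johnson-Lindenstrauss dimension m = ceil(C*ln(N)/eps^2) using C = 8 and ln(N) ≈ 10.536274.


ln(37657) ≈ 10.536274.
eps^2 = 0.39^2 = 0.1521.
C*ln(N)/eps^2 ≈ 8*10.536274/0.1521 ≈ 554.1761.
m = ceil(554.1761) = 555.

555


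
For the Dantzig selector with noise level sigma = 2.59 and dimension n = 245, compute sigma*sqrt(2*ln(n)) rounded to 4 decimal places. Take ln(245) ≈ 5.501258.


ln(245) ≈ 5.501258.
2*ln(n) ≈ 11.002516.
sqrt(2*ln(n)) ≈ sqrt(11.002516) ≈ 3.317004.
threshold ≈ 2.59*3.317004 = 8.59104036 ≈ 8.5910.

8.5910


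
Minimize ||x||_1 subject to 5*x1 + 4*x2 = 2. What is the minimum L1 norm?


Axis intercepts:
  x1 = 2/5, x2 = 0: L1 = 2/5
  x1 = 0, x2 = 1/2: L1 = 1/2
x* = (2/5, 0)
||x*||_1 = 2/5.

2/5


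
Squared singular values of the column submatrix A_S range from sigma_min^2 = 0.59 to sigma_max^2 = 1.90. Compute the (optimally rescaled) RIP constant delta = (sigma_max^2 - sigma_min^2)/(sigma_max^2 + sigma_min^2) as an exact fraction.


lambda_max - lambda_min = 1.90 - 0.59 = 1.31.
lambda_max + lambda_min = 1.90 + 0.59 = 2.49.
delta = 1.31/2.49 = 131/249.

131/249


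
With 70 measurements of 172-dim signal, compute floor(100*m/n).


100*m/n = 100*70/172 ≈ 40.6977.
floor = 40.

40


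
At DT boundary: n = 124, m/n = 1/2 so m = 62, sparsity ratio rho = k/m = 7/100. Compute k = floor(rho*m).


m = 1/2*124 = 62.
rho = 7/100.
rho*m = 7/100*62 = 4.34.
k = floor(4.34) = 4.

4


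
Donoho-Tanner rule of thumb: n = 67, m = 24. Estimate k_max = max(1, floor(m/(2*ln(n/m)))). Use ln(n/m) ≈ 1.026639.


n/m = 67/24.
ln(n/m) ≈ 1.026639.
2*ln(n/m) ≈ 2.053278.
m/(2*ln(n/m)) ≈ 24/2.053278 ≈ 11.6886.
floor = 11.
k_max = max(1, 11) = 11.

11


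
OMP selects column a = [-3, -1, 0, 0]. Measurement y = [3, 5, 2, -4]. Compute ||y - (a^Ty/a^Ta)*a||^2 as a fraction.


a^T a = 10.
a^T y = -14.
coeff = -14/10 = -7/5.
||r||^2 = 172/5.

172/5


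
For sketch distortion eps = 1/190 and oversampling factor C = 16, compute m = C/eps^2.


1/eps = 190.
(1/eps)^2 = 36100.
m = 16*36100 = 577600.

577600


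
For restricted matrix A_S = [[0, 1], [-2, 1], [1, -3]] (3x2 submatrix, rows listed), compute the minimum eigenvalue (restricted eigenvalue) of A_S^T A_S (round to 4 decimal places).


A_S^T A_S = [[5, -5], [-5, 11]].
trace = 16.
det = 30.
disc = trace^2 - 4*det = 256 - 4*30 = 136.
sqrt(136) ≈ 11.661904.
lam_min = (16 - sqrt(136))/2 ≈ (16 - 11.661904)/2 = 2.169048 ≈ 2.1690.

2.1690


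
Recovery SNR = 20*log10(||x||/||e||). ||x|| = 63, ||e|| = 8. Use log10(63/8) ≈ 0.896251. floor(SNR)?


||x||/||e|| = 63/8.
log10(63/8) ≈ 0.896251.
20*log10(||x||/||e||) ≈ 20*0.896251 = 17.92502.
floor(17.92502) = 17.

17


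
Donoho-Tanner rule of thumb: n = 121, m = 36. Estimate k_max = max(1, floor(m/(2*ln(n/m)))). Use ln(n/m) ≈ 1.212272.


n/m = 121/36.
ln(n/m) ≈ 1.212272.
2*ln(n/m) ≈ 2.424544.
m/(2*ln(n/m)) ≈ 36/2.424544 ≈ 14.8482.
floor = 14.
k_max = max(1, 14) = 14.

14


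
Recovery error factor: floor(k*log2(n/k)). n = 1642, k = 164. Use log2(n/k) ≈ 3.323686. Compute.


log2(n/k) = log2(1642/164) ≈ 3.323686.
k*log2(n/k) ≈ 164*3.323686 = 545.084504.
floor(545.084504) = 545.

545


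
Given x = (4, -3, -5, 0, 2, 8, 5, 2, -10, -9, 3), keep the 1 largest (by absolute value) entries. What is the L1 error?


Sorted |x_i| descending: [10, 9, 8, 5, 5, 4, 3, 3, 2, 2, 0]
Keep top 1: [10]
Tail entries: [9, 8, 5, 5, 4, 3, 3, 2, 2, 0]
L1 error = sum of tail = 41.

41


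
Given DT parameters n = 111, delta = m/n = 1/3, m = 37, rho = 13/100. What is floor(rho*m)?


m = 1/3*111 = 37.
rho = 13/100.
rho*m = 13/100*37 = 4.81.
k = floor(4.81) = 4.

4


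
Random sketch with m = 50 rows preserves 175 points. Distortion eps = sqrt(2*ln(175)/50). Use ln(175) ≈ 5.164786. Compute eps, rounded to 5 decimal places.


ln(175) ≈ 5.164786.
2*ln(N)/m ≈ 2*5.164786/50 ≈ 0.20659144.
eps = sqrt(0.20659144) ≈ 0.4545233 ≈ 0.45452.

0.45452


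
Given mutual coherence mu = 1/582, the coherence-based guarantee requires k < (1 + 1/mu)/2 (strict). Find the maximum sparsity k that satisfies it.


1/mu = 582.
1 + 1/mu = 583.
(1 + 1/mu)/2 = 291.5 is not an integer, so k_max = floor(291.5) = 291.

291


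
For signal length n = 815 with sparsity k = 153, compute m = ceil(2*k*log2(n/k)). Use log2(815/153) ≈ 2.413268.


log2(n/k) = log2(815/153) ≈ 2.413268.
2*k*log2(n/k) ≈ 2*153*2.413268 = 738.460008.
m = ceil(738.460008) = 739.

739


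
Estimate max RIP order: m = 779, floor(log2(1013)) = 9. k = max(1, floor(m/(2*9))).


floor(log2(1013)) = 9.
2*9 = 18.
m/(2*floor(log2(n))) = 779/18 ≈ 43.2778.
floor = 43.
k = max(1, 43) = 43.

43


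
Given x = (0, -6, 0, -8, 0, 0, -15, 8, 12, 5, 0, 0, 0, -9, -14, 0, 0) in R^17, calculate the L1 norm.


Non-zero entries: [(1, -6), (3, -8), (6, -15), (7, 8), (8, 12), (9, 5), (13, -9), (14, -14)]
Absolute values: [6, 8, 15, 8, 12, 5, 9, 14]
||x||_1 = sum = 77.

77


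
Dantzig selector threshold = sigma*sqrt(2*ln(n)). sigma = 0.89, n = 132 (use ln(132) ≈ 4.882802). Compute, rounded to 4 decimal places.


ln(132) ≈ 4.882802.
2*ln(n) ≈ 9.765604.
sqrt(2*ln(n)) ≈ sqrt(9.765604) ≈ 3.124997.
threshold ≈ 0.89*3.124997 = 2.78124733 ≈ 2.7812.

2.7812


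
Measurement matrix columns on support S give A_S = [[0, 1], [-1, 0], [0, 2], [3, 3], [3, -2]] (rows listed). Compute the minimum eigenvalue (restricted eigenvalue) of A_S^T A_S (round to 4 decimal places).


A_S^T A_S = [[19, 3], [3, 18]].
trace = 37.
det = 333.
disc = trace^2 - 4*det = 1369 - 4*333 = 37.
sqrt(37) ≈ 6.082763.
lam_min = (37 - sqrt(37))/2 ≈ (37 - 6.082763)/2 = 15.4586185 ≈ 15.4586.

15.4586


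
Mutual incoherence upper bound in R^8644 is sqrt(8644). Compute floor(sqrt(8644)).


92^2 = 8464 <= 8644 < 8649 = 93^2, so 92 <= sqrt(8644) < 93.
floor(sqrt(8644)) = 92.

92


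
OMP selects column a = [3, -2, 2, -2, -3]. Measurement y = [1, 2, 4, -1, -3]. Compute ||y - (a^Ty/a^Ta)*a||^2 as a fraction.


a^T a = 30.
a^T y = 18.
coeff = 18/30 = 3/5.
||r||^2 = 101/5.

101/5


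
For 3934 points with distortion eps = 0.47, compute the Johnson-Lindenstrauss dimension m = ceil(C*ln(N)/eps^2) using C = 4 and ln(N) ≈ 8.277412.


ln(3934) ≈ 8.277412.
eps^2 = 0.47^2 = 0.2209.
C*ln(N)/eps^2 ≈ 4*8.277412/0.2209 ≈ 149.8852.
m = ceil(149.8852) = 150.

150


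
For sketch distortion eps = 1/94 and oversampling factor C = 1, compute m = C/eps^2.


1/eps = 94.
(1/eps)^2 = 8836.
m = 1*8836 = 8836.

8836


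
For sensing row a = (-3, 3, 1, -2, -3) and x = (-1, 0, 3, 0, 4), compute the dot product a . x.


Non-zero terms: ['-3*-1', '1*3', '-3*4']
Products: [3, 3, -12]
y = sum = -6.

-6


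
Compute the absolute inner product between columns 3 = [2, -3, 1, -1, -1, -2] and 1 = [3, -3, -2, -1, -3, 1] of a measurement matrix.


Inner product: 2*3 + -3*-3 + 1*-2 + -1*-1 + -1*-3 + -2*1
Products: [6, 9, -2, 1, 3, -2]
Sum = 15.
|dot| = 15.

15


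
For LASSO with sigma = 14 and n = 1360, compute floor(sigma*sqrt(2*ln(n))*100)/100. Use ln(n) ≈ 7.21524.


ln(1360) ≈ 7.21524.
2*ln(n) ≈ 14.43048.
sqrt(2*ln(n)) ≈ sqrt(14.43048) ≈ 3.798747.
lambda ≈ 14*3.798747 = 53.182458.
floor(lambda*100)/100 = 53.18.

53.18


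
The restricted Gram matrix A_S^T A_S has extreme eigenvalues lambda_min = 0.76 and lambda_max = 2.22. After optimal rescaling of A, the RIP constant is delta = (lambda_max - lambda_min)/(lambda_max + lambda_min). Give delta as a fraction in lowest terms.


lambda_max - lambda_min = 2.22 - 0.76 = 1.46.
lambda_max + lambda_min = 2.22 + 0.76 = 2.98.
delta = 1.46/2.98 = 146/298 = 73/149.

73/149


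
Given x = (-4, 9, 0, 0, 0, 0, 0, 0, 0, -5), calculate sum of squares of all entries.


Non-zero entries: [(0, -4), (1, 9), (9, -5)]
Squares: [16, 81, 25]
||x||_2^2 = sum = 122.

122


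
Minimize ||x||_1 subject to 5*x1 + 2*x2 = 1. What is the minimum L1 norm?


Axis intercepts:
  x1 = 1/5, x2 = 0: L1 = 1/5
  x1 = 0, x2 = 1/2: L1 = 1/2
x* = (1/5, 0)
||x*||_1 = 1/5.

1/5


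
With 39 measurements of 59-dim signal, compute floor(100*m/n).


100*m/n = 100*39/59 ≈ 66.1017.
floor = 66.

66


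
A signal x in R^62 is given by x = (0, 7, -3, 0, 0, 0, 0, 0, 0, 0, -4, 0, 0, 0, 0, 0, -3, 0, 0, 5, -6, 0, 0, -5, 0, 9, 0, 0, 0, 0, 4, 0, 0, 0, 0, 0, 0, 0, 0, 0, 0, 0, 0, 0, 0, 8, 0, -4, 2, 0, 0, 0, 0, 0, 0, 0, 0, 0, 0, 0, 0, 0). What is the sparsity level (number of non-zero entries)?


Non-zero positions: [1, 2, 10, 16, 19, 20, 23, 25, 30, 45, 47, 48].
Sparsity = 12.

12


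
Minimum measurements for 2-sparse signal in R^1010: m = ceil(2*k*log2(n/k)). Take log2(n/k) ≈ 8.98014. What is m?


log2(n/k) = log2(1010/2) ≈ 8.98014.
2*k*log2(n/k) ≈ 2*2*8.98014 = 35.92056.
m = ceil(35.92056) = 36.

36


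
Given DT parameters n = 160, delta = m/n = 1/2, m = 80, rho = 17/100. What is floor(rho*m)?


m = 1/2*160 = 80.
rho = 17/100.
rho*m = 17/100*80 = 13.6.
k = floor(13.6) = 13.

13


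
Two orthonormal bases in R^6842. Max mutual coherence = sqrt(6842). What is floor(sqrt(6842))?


82^2 = 6724 <= 6842 < 6889 = 83^2, so 82 <= sqrt(6842) < 83.
floor(sqrt(6842)) = 82.

82


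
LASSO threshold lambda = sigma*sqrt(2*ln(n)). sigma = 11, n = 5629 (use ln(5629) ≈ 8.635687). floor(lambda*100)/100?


ln(5629) ≈ 8.635687.
2*ln(n) ≈ 17.271374.
sqrt(2*ln(n)) ≈ sqrt(17.271374) ≈ 4.155884.
lambda ≈ 11*4.155884 = 45.714724.
floor(lambda*100)/100 = 45.71.

45.71


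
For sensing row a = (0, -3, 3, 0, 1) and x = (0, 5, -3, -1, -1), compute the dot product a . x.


Non-zero terms: ['-3*5', '3*-3', '0*-1', '1*-1']
Products: [-15, -9, 0, -1]
y = sum = -25.

-25


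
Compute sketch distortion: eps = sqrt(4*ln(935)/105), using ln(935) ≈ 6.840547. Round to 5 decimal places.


ln(935) ≈ 6.840547.
4*ln(N)/m ≈ 4*6.840547/105 ≈ 0.26059227.
eps = sqrt(0.26059227) ≈ 0.5104824 ≈ 0.51048.

0.51048


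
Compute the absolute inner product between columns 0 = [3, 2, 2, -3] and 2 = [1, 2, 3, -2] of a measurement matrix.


Inner product: 3*1 + 2*2 + 2*3 + -3*-2
Products: [3, 4, 6, 6]
Sum = 19.
|dot| = 19.

19


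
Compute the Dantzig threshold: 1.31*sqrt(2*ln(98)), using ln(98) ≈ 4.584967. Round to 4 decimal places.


ln(98) ≈ 4.584967.
2*ln(n) ≈ 9.169934.
sqrt(2*ln(n)) ≈ sqrt(9.169934) ≈ 3.02819.
threshold ≈ 1.31*3.02819 = 3.9669289 ≈ 3.9669.

3.9669


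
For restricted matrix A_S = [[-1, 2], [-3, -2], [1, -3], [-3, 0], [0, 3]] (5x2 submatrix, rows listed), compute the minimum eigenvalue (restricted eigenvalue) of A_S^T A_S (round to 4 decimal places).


A_S^T A_S = [[20, 1], [1, 26]].
trace = 46.
det = 519.
disc = trace^2 - 4*det = 2116 - 4*519 = 40.
sqrt(40) ≈ 6.324555.
lam_min = (46 - sqrt(40))/2 ≈ (46 - 6.324555)/2 = 19.8377225 ≈ 19.8377.

19.8377


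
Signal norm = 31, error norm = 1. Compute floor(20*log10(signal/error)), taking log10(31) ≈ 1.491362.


||x||/||e|| = 31/1 = 31.
log10(31) ≈ 1.491362.
20*log10(||x||/||e||) ≈ 20*1.491362 = 29.82724.
floor(29.82724) = 29.

29


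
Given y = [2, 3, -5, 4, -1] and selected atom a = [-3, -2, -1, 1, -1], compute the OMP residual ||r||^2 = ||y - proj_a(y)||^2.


a^T a = 16.
a^T y = -2.
coeff = -2/16 = -1/8.
||r||^2 = 219/4.

219/4


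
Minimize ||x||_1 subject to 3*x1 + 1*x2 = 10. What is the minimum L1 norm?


Axis intercepts:
  x1 = 10/3, x2 = 0: L1 = 10/3
  x1 = 0, x2 = 10: L1 = 10
x* = (10/3, 0)
||x*||_1 = 10/3.

10/3


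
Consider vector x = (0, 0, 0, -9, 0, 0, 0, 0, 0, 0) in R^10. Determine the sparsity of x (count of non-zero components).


Non-zero positions: [3].
Sparsity = 1.

1


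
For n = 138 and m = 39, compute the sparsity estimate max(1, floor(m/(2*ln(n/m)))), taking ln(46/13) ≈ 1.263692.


n/m = 138/39 = 46/13.
ln(n/m) ≈ 1.263692.
2*ln(n/m) ≈ 2.527384.
m/(2*ln(n/m)) ≈ 39/2.527384 ≈ 15.431.
floor = 15.
k_max = max(1, 15) = 15.

15


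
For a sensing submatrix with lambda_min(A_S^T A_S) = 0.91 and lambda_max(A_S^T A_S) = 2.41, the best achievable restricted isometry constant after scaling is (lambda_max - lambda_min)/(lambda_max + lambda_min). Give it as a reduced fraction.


lambda_max - lambda_min = 2.41 - 0.91 = 1.50.
lambda_max + lambda_min = 2.41 + 0.91 = 3.32.
delta = 1.50/3.32 = 150/332 = 75/166.

75/166


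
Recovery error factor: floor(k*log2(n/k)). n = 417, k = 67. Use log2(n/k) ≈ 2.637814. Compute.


log2(n/k) = log2(417/67) ≈ 2.637814.
k*log2(n/k) ≈ 67*2.637814 = 176.733538.
floor(176.733538) = 176.

176


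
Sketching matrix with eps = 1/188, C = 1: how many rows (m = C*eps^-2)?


1/eps = 188.
(1/eps)^2 = 35344.
m = 1*35344 = 35344.

35344


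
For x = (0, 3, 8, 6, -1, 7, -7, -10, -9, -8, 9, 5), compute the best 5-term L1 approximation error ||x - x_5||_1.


Sorted |x_i| descending: [10, 9, 9, 8, 8, 7, 7, 6, 5, 3, 1, 0]
Keep top 5: [10, 9, 9, 8, 8]
Tail entries: [7, 7, 6, 5, 3, 1, 0]
L1 error = sum of tail = 29.

29


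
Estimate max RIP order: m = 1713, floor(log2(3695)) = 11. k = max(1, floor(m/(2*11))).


floor(log2(3695)) = 11.
2*11 = 22.
m/(2*floor(log2(n))) = 1713/22 ≈ 77.8636.
floor = 77.
k = max(1, 77) = 77.

77


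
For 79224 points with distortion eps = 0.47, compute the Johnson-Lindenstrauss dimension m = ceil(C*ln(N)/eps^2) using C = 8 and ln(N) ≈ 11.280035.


ln(79224) ≈ 11.280035.
eps^2 = 0.47^2 = 0.2209.
C*ln(N)/eps^2 ≈ 8*11.280035/0.2209 ≈ 408.5119.
m = ceil(408.5119) = 409.

409


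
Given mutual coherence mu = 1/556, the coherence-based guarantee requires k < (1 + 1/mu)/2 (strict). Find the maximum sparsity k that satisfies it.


1/mu = 556.
1 + 1/mu = 557.
(1 + 1/mu)/2 = 278.5 is not an integer, so k_max = floor(278.5) = 278.

278


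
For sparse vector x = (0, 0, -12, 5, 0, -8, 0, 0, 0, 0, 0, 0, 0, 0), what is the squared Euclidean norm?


Non-zero entries: [(2, -12), (3, 5), (5, -8)]
Squares: [144, 25, 64]
||x||_2^2 = sum = 233.

233


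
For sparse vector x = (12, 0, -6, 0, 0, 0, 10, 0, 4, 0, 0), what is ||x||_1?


Non-zero entries: [(0, 12), (2, -6), (6, 10), (8, 4)]
Absolute values: [12, 6, 10, 4]
||x||_1 = sum = 32.

32


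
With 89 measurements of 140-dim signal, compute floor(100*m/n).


100*m/n = 100*89/140 ≈ 63.5714.
floor = 63.

63


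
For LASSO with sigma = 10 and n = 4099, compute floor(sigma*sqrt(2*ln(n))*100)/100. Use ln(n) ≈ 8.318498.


ln(4099) ≈ 8.318498.
2*ln(n) ≈ 16.636996.
sqrt(2*ln(n)) ≈ sqrt(16.636996) ≈ 4.078847.
lambda ≈ 10*4.078847 = 40.78847.
floor(lambda*100)/100 = 40.78.

40.78


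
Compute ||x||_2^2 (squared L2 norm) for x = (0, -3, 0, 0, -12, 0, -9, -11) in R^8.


Non-zero entries: [(1, -3), (4, -12), (6, -9), (7, -11)]
Squares: [9, 144, 81, 121]
||x||_2^2 = sum = 355.

355


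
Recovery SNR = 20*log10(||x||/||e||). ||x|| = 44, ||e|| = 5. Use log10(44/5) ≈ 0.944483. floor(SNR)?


||x||/||e|| = 44/5.
log10(44/5) ≈ 0.944483.
20*log10(||x||/||e||) ≈ 20*0.944483 = 18.88966.
floor(18.88966) = 18.

18


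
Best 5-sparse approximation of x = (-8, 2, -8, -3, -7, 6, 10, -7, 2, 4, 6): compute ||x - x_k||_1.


Sorted |x_i| descending: [10, 8, 8, 7, 7, 6, 6, 4, 3, 2, 2]
Keep top 5: [10, 8, 8, 7, 7]
Tail entries: [6, 6, 4, 3, 2, 2]
L1 error = sum of tail = 23.

23


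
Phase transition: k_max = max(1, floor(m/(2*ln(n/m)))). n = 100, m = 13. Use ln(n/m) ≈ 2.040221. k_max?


n/m = 100/13.
ln(n/m) ≈ 2.040221.
2*ln(n/m) ≈ 4.080442.
m/(2*ln(n/m)) ≈ 13/4.080442 ≈ 3.1859.
floor = 3.
k_max = max(1, 3) = 3.

3


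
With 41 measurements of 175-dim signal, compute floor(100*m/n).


100*m/n = 100*41/175 ≈ 23.4286.
floor = 23.

23


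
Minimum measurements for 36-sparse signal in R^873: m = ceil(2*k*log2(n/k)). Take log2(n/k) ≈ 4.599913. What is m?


log2(n/k) = log2(873/36) ≈ 4.599913.
2*k*log2(n/k) ≈ 2*36*4.599913 = 331.193736.
m = ceil(331.193736) = 332.

332


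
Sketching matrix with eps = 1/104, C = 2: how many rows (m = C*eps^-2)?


1/eps = 104.
(1/eps)^2 = 10816.
m = 2*10816 = 21632.

21632


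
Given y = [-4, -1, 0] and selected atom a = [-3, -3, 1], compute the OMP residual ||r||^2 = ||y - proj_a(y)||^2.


a^T a = 19.
a^T y = 15.
coeff = 15/19 = 15/19.
||r||^2 = 98/19.

98/19


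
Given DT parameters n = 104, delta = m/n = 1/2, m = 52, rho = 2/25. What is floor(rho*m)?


m = 1/2*104 = 52.
rho = 2/25.
rho*m = 2/25*52 = 4.16.
k = floor(4.16) = 4.

4


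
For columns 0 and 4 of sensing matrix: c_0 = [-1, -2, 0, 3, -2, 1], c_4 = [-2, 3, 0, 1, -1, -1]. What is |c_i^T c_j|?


Inner product: -1*-2 + -2*3 + 0*0 + 3*1 + -2*-1 + 1*-1
Products: [2, -6, 0, 3, 2, -1]
Sum = 0.
|dot| = 0.

0


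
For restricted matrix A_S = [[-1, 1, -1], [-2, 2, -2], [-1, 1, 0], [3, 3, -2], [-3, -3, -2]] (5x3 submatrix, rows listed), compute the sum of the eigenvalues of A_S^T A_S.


Sum of eigenvalues of A_S^T A_S = trace(A_S^T A_S) = sum of squared column norms of A_S.
A_S^T A_S diagonal: [24, 24, 13].
trace = 24 + 24 + 13 = 61.

61


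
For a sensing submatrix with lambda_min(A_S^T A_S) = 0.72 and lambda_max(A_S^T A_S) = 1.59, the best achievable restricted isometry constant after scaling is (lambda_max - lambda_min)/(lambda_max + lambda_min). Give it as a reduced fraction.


lambda_max - lambda_min = 1.59 - 0.72 = 0.87.
lambda_max + lambda_min = 1.59 + 0.72 = 2.31.
delta = 0.87/2.31 = 87/231 = 29/77.

29/77


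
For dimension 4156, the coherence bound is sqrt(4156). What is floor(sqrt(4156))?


64^2 = 4096 <= 4156 < 4225 = 65^2, so 64 <= sqrt(4156) < 65.
floor(sqrt(4156)) = 64.

64


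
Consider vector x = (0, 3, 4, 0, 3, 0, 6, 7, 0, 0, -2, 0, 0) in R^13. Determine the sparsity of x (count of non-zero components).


Non-zero positions: [1, 2, 4, 6, 7, 10].
Sparsity = 6.

6


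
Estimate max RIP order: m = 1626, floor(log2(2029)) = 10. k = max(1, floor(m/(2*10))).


floor(log2(2029)) = 10.
2*10 = 20.
m/(2*floor(log2(n))) = 1626/20 ≈ 81.3.
floor = 81.
k = max(1, 81) = 81.

81


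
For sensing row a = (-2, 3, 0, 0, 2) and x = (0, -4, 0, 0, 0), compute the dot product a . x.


Non-zero terms: ['3*-4']
Products: [-12]
y = sum = -12.

-12


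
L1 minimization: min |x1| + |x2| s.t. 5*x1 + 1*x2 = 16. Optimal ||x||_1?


Axis intercepts:
  x1 = 16/5, x2 = 0: L1 = 16/5
  x1 = 0, x2 = 16: L1 = 16
x* = (16/5, 0)
||x*||_1 = 16/5.

16/5


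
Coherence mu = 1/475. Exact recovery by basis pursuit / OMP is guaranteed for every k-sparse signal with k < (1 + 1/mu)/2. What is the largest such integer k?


1/mu = 475.
1 + 1/mu = 476.
(1 + 1/mu)/2 = 238 is an integer and the inequality is strict, so k_max = 238 - 1 = 237.

237


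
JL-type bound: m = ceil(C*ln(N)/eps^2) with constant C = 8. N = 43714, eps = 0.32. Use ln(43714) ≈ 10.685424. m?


ln(43714) ≈ 10.685424.
eps^2 = 0.32^2 = 0.1024.
C*ln(N)/eps^2 ≈ 8*10.685424/0.1024 ≈ 834.7988.
m = ceil(834.7988) = 835.

835


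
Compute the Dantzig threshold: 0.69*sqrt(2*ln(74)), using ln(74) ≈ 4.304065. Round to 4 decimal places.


ln(74) ≈ 4.304065.
2*ln(n) ≈ 8.60813.
sqrt(2*ln(n)) ≈ sqrt(8.60813) ≈ 2.933961.
threshold ≈ 0.69*2.933961 = 2.02443309 ≈ 2.0244.

2.0244


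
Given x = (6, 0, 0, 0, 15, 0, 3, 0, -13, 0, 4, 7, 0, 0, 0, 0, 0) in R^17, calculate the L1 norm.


Non-zero entries: [(0, 6), (4, 15), (6, 3), (8, -13), (10, 4), (11, 7)]
Absolute values: [6, 15, 3, 13, 4, 7]
||x||_1 = sum = 48.

48


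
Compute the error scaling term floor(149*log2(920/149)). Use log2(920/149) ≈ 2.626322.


log2(n/k) = log2(920/149) ≈ 2.626322.
k*log2(n/k) ≈ 149*2.626322 = 391.321978.
floor(391.321978) = 391.

391


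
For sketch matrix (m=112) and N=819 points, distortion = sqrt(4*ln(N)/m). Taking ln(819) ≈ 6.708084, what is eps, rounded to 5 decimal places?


ln(819) ≈ 6.708084.
4*ln(N)/m ≈ 4*6.708084/112 ≈ 0.23957443.
eps = sqrt(0.23957443) ≈ 0.4894634 ≈ 0.48946.

0.48946


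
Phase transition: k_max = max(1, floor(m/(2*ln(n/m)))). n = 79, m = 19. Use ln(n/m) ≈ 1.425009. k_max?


n/m = 79/19.
ln(n/m) ≈ 1.425009.
2*ln(n/m) ≈ 2.850018.
m/(2*ln(n/m)) ≈ 19/2.850018 ≈ 6.6666.
floor = 6.
k_max = max(1, 6) = 6.

6


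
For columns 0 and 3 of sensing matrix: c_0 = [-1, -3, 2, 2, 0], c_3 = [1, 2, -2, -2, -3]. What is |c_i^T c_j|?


Inner product: -1*1 + -3*2 + 2*-2 + 2*-2 + 0*-3
Products: [-1, -6, -4, -4, 0]
Sum = -15.
|dot| = 15.

15


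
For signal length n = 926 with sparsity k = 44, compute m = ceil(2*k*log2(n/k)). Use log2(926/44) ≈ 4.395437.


log2(n/k) = log2(926/44) ≈ 4.395437.
2*k*log2(n/k) ≈ 2*44*4.395437 = 386.798456.
m = ceil(386.798456) = 387.

387


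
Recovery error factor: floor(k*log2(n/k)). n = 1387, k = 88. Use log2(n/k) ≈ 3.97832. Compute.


log2(n/k) = log2(1387/88) ≈ 3.97832.
k*log2(n/k) ≈ 88*3.97832 = 350.09216.
floor(350.09216) = 350.

350


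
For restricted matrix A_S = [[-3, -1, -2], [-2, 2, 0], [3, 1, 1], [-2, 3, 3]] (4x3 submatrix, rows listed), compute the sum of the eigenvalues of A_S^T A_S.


Sum of eigenvalues of A_S^T A_S = trace(A_S^T A_S) = sum of squared column norms of A_S.
A_S^T A_S diagonal: [26, 15, 14].
trace = 26 + 15 + 14 = 55.

55


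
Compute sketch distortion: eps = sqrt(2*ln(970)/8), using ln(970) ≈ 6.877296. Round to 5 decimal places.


ln(970) ≈ 6.877296.
2*ln(N)/m ≈ 2*6.877296/8 ≈ 1.719324.
eps = sqrt(1.719324) ≈ 1.31123 ≈ 1.31123.

1.31123


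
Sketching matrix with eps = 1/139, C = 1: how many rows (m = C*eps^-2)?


1/eps = 139.
(1/eps)^2 = 19321.
m = 1*19321 = 19321.

19321


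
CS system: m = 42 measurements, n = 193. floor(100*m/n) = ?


100*m/n = 100*42/193 ≈ 21.7617.
floor = 21.

21
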